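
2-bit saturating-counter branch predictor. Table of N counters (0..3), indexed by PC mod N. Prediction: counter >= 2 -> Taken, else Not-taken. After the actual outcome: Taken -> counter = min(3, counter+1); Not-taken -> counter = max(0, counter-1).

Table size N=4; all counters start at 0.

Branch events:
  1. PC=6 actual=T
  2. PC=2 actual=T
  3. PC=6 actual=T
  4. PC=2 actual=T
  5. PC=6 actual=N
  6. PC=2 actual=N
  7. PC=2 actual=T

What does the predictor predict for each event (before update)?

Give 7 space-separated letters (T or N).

Ev 1: PC=6 idx=2 pred=N actual=T -> ctr[2]=1
Ev 2: PC=2 idx=2 pred=N actual=T -> ctr[2]=2
Ev 3: PC=6 idx=2 pred=T actual=T -> ctr[2]=3
Ev 4: PC=2 idx=2 pred=T actual=T -> ctr[2]=3
Ev 5: PC=6 idx=2 pred=T actual=N -> ctr[2]=2
Ev 6: PC=2 idx=2 pred=T actual=N -> ctr[2]=1
Ev 7: PC=2 idx=2 pred=N actual=T -> ctr[2]=2

Answer: N N T T T T N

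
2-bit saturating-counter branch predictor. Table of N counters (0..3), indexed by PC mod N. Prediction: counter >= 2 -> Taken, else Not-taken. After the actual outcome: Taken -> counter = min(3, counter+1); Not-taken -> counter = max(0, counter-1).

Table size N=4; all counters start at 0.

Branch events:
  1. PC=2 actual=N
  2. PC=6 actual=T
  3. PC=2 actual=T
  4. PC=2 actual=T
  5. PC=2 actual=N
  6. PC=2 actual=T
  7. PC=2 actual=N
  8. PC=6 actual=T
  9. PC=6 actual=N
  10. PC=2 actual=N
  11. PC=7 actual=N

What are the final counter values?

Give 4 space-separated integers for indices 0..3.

Answer: 0 0 1 0

Derivation:
Ev 1: PC=2 idx=2 pred=N actual=N -> ctr[2]=0
Ev 2: PC=6 idx=2 pred=N actual=T -> ctr[2]=1
Ev 3: PC=2 idx=2 pred=N actual=T -> ctr[2]=2
Ev 4: PC=2 idx=2 pred=T actual=T -> ctr[2]=3
Ev 5: PC=2 idx=2 pred=T actual=N -> ctr[2]=2
Ev 6: PC=2 idx=2 pred=T actual=T -> ctr[2]=3
Ev 7: PC=2 idx=2 pred=T actual=N -> ctr[2]=2
Ev 8: PC=6 idx=2 pred=T actual=T -> ctr[2]=3
Ev 9: PC=6 idx=2 pred=T actual=N -> ctr[2]=2
Ev 10: PC=2 idx=2 pred=T actual=N -> ctr[2]=1
Ev 11: PC=7 idx=3 pred=N actual=N -> ctr[3]=0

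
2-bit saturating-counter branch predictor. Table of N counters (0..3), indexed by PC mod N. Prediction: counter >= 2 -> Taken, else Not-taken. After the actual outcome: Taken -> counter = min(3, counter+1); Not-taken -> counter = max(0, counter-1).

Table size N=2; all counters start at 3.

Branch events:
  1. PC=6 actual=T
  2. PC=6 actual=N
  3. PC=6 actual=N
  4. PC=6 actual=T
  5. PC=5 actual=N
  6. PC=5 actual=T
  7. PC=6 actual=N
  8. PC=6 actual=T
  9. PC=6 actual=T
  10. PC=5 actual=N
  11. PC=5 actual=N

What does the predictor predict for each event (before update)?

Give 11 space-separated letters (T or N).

Answer: T T T N T T T N T T T

Derivation:
Ev 1: PC=6 idx=0 pred=T actual=T -> ctr[0]=3
Ev 2: PC=6 idx=0 pred=T actual=N -> ctr[0]=2
Ev 3: PC=6 idx=0 pred=T actual=N -> ctr[0]=1
Ev 4: PC=6 idx=0 pred=N actual=T -> ctr[0]=2
Ev 5: PC=5 idx=1 pred=T actual=N -> ctr[1]=2
Ev 6: PC=5 idx=1 pred=T actual=T -> ctr[1]=3
Ev 7: PC=6 idx=0 pred=T actual=N -> ctr[0]=1
Ev 8: PC=6 idx=0 pred=N actual=T -> ctr[0]=2
Ev 9: PC=6 idx=0 pred=T actual=T -> ctr[0]=3
Ev 10: PC=5 idx=1 pred=T actual=N -> ctr[1]=2
Ev 11: PC=5 idx=1 pred=T actual=N -> ctr[1]=1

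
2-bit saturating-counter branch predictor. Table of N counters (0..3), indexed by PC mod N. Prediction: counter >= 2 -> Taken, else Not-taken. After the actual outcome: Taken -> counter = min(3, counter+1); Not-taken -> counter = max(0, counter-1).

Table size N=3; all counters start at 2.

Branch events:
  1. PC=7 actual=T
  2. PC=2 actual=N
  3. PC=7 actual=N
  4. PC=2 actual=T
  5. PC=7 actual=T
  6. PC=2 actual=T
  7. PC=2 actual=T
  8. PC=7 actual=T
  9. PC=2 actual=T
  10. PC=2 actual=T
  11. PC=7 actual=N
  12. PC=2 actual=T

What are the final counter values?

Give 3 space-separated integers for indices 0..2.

Answer: 2 2 3

Derivation:
Ev 1: PC=7 idx=1 pred=T actual=T -> ctr[1]=3
Ev 2: PC=2 idx=2 pred=T actual=N -> ctr[2]=1
Ev 3: PC=7 idx=1 pred=T actual=N -> ctr[1]=2
Ev 4: PC=2 idx=2 pred=N actual=T -> ctr[2]=2
Ev 5: PC=7 idx=1 pred=T actual=T -> ctr[1]=3
Ev 6: PC=2 idx=2 pred=T actual=T -> ctr[2]=3
Ev 7: PC=2 idx=2 pred=T actual=T -> ctr[2]=3
Ev 8: PC=7 idx=1 pred=T actual=T -> ctr[1]=3
Ev 9: PC=2 idx=2 pred=T actual=T -> ctr[2]=3
Ev 10: PC=2 idx=2 pred=T actual=T -> ctr[2]=3
Ev 11: PC=7 idx=1 pred=T actual=N -> ctr[1]=2
Ev 12: PC=2 idx=2 pred=T actual=T -> ctr[2]=3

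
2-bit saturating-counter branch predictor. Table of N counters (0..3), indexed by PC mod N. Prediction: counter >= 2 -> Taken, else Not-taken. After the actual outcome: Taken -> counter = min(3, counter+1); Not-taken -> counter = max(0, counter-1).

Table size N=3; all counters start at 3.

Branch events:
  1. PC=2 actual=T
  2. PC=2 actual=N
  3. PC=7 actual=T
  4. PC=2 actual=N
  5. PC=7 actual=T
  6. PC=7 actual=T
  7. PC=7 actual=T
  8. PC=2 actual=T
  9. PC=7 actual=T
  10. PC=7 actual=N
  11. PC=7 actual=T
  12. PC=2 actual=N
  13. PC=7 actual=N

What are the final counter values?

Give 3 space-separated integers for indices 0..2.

Answer: 3 2 1

Derivation:
Ev 1: PC=2 idx=2 pred=T actual=T -> ctr[2]=3
Ev 2: PC=2 idx=2 pred=T actual=N -> ctr[2]=2
Ev 3: PC=7 idx=1 pred=T actual=T -> ctr[1]=3
Ev 4: PC=2 idx=2 pred=T actual=N -> ctr[2]=1
Ev 5: PC=7 idx=1 pred=T actual=T -> ctr[1]=3
Ev 6: PC=7 idx=1 pred=T actual=T -> ctr[1]=3
Ev 7: PC=7 idx=1 pred=T actual=T -> ctr[1]=3
Ev 8: PC=2 idx=2 pred=N actual=T -> ctr[2]=2
Ev 9: PC=7 idx=1 pred=T actual=T -> ctr[1]=3
Ev 10: PC=7 idx=1 pred=T actual=N -> ctr[1]=2
Ev 11: PC=7 idx=1 pred=T actual=T -> ctr[1]=3
Ev 12: PC=2 idx=2 pred=T actual=N -> ctr[2]=1
Ev 13: PC=7 idx=1 pred=T actual=N -> ctr[1]=2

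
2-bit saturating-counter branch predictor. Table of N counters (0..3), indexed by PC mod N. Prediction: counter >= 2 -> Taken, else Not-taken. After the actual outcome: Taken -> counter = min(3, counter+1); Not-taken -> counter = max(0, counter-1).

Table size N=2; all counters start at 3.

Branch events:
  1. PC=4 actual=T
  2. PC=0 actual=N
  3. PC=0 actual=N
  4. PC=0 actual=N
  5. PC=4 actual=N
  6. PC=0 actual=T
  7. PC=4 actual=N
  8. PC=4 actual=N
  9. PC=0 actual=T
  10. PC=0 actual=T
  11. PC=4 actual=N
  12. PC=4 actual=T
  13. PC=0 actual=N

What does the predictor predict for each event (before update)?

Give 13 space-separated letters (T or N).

Answer: T T T N N N N N N N T N T

Derivation:
Ev 1: PC=4 idx=0 pred=T actual=T -> ctr[0]=3
Ev 2: PC=0 idx=0 pred=T actual=N -> ctr[0]=2
Ev 3: PC=0 idx=0 pred=T actual=N -> ctr[0]=1
Ev 4: PC=0 idx=0 pred=N actual=N -> ctr[0]=0
Ev 5: PC=4 idx=0 pred=N actual=N -> ctr[0]=0
Ev 6: PC=0 idx=0 pred=N actual=T -> ctr[0]=1
Ev 7: PC=4 idx=0 pred=N actual=N -> ctr[0]=0
Ev 8: PC=4 idx=0 pred=N actual=N -> ctr[0]=0
Ev 9: PC=0 idx=0 pred=N actual=T -> ctr[0]=1
Ev 10: PC=0 idx=0 pred=N actual=T -> ctr[0]=2
Ev 11: PC=4 idx=0 pred=T actual=N -> ctr[0]=1
Ev 12: PC=4 idx=0 pred=N actual=T -> ctr[0]=2
Ev 13: PC=0 idx=0 pred=T actual=N -> ctr[0]=1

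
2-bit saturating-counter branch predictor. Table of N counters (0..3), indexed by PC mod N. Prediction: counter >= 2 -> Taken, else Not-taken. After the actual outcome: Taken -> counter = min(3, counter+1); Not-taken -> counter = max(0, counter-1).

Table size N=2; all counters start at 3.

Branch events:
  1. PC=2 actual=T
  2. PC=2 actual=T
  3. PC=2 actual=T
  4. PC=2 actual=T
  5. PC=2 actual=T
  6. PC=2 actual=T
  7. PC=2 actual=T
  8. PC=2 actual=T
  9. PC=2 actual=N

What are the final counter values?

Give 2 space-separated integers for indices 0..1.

Answer: 2 3

Derivation:
Ev 1: PC=2 idx=0 pred=T actual=T -> ctr[0]=3
Ev 2: PC=2 idx=0 pred=T actual=T -> ctr[0]=3
Ev 3: PC=2 idx=0 pred=T actual=T -> ctr[0]=3
Ev 4: PC=2 idx=0 pred=T actual=T -> ctr[0]=3
Ev 5: PC=2 idx=0 pred=T actual=T -> ctr[0]=3
Ev 6: PC=2 idx=0 pred=T actual=T -> ctr[0]=3
Ev 7: PC=2 idx=0 pred=T actual=T -> ctr[0]=3
Ev 8: PC=2 idx=0 pred=T actual=T -> ctr[0]=3
Ev 9: PC=2 idx=0 pred=T actual=N -> ctr[0]=2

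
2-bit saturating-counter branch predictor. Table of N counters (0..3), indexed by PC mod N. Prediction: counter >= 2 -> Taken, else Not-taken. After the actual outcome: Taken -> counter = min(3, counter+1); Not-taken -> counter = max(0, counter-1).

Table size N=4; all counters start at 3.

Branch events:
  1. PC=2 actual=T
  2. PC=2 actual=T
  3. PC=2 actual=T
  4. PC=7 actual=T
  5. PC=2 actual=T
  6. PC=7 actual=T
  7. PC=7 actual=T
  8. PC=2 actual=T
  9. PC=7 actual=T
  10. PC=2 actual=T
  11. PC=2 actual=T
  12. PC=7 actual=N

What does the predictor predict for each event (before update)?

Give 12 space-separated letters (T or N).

Ev 1: PC=2 idx=2 pred=T actual=T -> ctr[2]=3
Ev 2: PC=2 idx=2 pred=T actual=T -> ctr[2]=3
Ev 3: PC=2 idx=2 pred=T actual=T -> ctr[2]=3
Ev 4: PC=7 idx=3 pred=T actual=T -> ctr[3]=3
Ev 5: PC=2 idx=2 pred=T actual=T -> ctr[2]=3
Ev 6: PC=7 idx=3 pred=T actual=T -> ctr[3]=3
Ev 7: PC=7 idx=3 pred=T actual=T -> ctr[3]=3
Ev 8: PC=2 idx=2 pred=T actual=T -> ctr[2]=3
Ev 9: PC=7 idx=3 pred=T actual=T -> ctr[3]=3
Ev 10: PC=2 idx=2 pred=T actual=T -> ctr[2]=3
Ev 11: PC=2 idx=2 pred=T actual=T -> ctr[2]=3
Ev 12: PC=7 idx=3 pred=T actual=N -> ctr[3]=2

Answer: T T T T T T T T T T T T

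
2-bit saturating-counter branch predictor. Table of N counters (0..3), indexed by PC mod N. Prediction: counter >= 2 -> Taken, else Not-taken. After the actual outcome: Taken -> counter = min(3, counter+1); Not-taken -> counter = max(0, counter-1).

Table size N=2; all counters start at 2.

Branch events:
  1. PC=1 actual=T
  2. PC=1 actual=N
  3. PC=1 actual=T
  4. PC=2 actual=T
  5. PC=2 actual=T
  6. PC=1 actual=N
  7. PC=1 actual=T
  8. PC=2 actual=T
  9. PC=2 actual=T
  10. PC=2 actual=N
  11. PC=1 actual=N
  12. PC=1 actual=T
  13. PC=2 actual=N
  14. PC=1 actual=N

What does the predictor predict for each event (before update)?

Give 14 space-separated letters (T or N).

Answer: T T T T T T T T T T T T T T

Derivation:
Ev 1: PC=1 idx=1 pred=T actual=T -> ctr[1]=3
Ev 2: PC=1 idx=1 pred=T actual=N -> ctr[1]=2
Ev 3: PC=1 idx=1 pred=T actual=T -> ctr[1]=3
Ev 4: PC=2 idx=0 pred=T actual=T -> ctr[0]=3
Ev 5: PC=2 idx=0 pred=T actual=T -> ctr[0]=3
Ev 6: PC=1 idx=1 pred=T actual=N -> ctr[1]=2
Ev 7: PC=1 idx=1 pred=T actual=T -> ctr[1]=3
Ev 8: PC=2 idx=0 pred=T actual=T -> ctr[0]=3
Ev 9: PC=2 idx=0 pred=T actual=T -> ctr[0]=3
Ev 10: PC=2 idx=0 pred=T actual=N -> ctr[0]=2
Ev 11: PC=1 idx=1 pred=T actual=N -> ctr[1]=2
Ev 12: PC=1 idx=1 pred=T actual=T -> ctr[1]=3
Ev 13: PC=2 idx=0 pred=T actual=N -> ctr[0]=1
Ev 14: PC=1 idx=1 pred=T actual=N -> ctr[1]=2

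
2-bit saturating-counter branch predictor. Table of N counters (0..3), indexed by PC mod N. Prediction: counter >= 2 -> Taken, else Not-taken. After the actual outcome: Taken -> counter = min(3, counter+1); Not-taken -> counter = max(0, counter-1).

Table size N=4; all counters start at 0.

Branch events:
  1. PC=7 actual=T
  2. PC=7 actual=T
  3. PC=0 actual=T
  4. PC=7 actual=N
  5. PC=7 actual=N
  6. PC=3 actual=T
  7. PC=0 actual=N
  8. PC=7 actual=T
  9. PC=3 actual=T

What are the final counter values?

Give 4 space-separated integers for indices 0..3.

Ev 1: PC=7 idx=3 pred=N actual=T -> ctr[3]=1
Ev 2: PC=7 idx=3 pred=N actual=T -> ctr[3]=2
Ev 3: PC=0 idx=0 pred=N actual=T -> ctr[0]=1
Ev 4: PC=7 idx=3 pred=T actual=N -> ctr[3]=1
Ev 5: PC=7 idx=3 pred=N actual=N -> ctr[3]=0
Ev 6: PC=3 idx=3 pred=N actual=T -> ctr[3]=1
Ev 7: PC=0 idx=0 pred=N actual=N -> ctr[0]=0
Ev 8: PC=7 idx=3 pred=N actual=T -> ctr[3]=2
Ev 9: PC=3 idx=3 pred=T actual=T -> ctr[3]=3

Answer: 0 0 0 3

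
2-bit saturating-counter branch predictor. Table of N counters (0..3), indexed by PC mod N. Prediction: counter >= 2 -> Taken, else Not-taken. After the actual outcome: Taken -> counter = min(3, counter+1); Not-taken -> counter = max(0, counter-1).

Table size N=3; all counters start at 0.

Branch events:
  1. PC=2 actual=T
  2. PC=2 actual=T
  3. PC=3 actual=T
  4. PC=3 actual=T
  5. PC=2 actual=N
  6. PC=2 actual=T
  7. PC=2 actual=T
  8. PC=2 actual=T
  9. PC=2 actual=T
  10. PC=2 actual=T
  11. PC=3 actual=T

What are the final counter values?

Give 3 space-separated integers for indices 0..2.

Ev 1: PC=2 idx=2 pred=N actual=T -> ctr[2]=1
Ev 2: PC=2 idx=2 pred=N actual=T -> ctr[2]=2
Ev 3: PC=3 idx=0 pred=N actual=T -> ctr[0]=1
Ev 4: PC=3 idx=0 pred=N actual=T -> ctr[0]=2
Ev 5: PC=2 idx=2 pred=T actual=N -> ctr[2]=1
Ev 6: PC=2 idx=2 pred=N actual=T -> ctr[2]=2
Ev 7: PC=2 idx=2 pred=T actual=T -> ctr[2]=3
Ev 8: PC=2 idx=2 pred=T actual=T -> ctr[2]=3
Ev 9: PC=2 idx=2 pred=T actual=T -> ctr[2]=3
Ev 10: PC=2 idx=2 pred=T actual=T -> ctr[2]=3
Ev 11: PC=3 idx=0 pred=T actual=T -> ctr[0]=3

Answer: 3 0 3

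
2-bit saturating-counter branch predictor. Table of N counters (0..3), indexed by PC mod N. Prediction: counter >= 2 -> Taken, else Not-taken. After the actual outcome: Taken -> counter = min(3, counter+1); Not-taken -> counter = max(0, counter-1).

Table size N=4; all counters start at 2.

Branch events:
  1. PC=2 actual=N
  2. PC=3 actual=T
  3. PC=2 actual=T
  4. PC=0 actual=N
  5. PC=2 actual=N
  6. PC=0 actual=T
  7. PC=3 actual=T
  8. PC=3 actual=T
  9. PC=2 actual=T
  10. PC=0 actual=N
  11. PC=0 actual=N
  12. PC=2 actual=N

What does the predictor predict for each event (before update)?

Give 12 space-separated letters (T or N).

Answer: T T N T T N T T N T N T

Derivation:
Ev 1: PC=2 idx=2 pred=T actual=N -> ctr[2]=1
Ev 2: PC=3 idx=3 pred=T actual=T -> ctr[3]=3
Ev 3: PC=2 idx=2 pred=N actual=T -> ctr[2]=2
Ev 4: PC=0 idx=0 pred=T actual=N -> ctr[0]=1
Ev 5: PC=2 idx=2 pred=T actual=N -> ctr[2]=1
Ev 6: PC=0 idx=0 pred=N actual=T -> ctr[0]=2
Ev 7: PC=3 idx=3 pred=T actual=T -> ctr[3]=3
Ev 8: PC=3 idx=3 pred=T actual=T -> ctr[3]=3
Ev 9: PC=2 idx=2 pred=N actual=T -> ctr[2]=2
Ev 10: PC=0 idx=0 pred=T actual=N -> ctr[0]=1
Ev 11: PC=0 idx=0 pred=N actual=N -> ctr[0]=0
Ev 12: PC=2 idx=2 pred=T actual=N -> ctr[2]=1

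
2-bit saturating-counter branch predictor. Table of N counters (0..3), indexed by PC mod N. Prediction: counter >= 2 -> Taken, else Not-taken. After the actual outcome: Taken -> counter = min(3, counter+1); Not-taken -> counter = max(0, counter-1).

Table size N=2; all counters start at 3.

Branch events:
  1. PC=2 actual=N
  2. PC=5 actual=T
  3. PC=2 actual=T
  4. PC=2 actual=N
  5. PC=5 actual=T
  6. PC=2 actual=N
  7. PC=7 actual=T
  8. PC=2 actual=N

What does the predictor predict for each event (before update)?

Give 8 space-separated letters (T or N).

Ev 1: PC=2 idx=0 pred=T actual=N -> ctr[0]=2
Ev 2: PC=5 idx=1 pred=T actual=T -> ctr[1]=3
Ev 3: PC=2 idx=0 pred=T actual=T -> ctr[0]=3
Ev 4: PC=2 idx=0 pred=T actual=N -> ctr[0]=2
Ev 5: PC=5 idx=1 pred=T actual=T -> ctr[1]=3
Ev 6: PC=2 idx=0 pred=T actual=N -> ctr[0]=1
Ev 7: PC=7 idx=1 pred=T actual=T -> ctr[1]=3
Ev 8: PC=2 idx=0 pred=N actual=N -> ctr[0]=0

Answer: T T T T T T T N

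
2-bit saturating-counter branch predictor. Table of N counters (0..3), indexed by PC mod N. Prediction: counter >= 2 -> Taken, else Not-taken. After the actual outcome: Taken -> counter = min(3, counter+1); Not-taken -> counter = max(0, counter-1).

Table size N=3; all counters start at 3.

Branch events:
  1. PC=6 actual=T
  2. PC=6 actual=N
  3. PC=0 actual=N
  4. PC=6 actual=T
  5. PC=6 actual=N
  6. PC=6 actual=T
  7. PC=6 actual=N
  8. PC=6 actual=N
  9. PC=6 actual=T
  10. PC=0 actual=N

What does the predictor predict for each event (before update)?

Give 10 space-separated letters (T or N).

Answer: T T T N T N T N N N

Derivation:
Ev 1: PC=6 idx=0 pred=T actual=T -> ctr[0]=3
Ev 2: PC=6 idx=0 pred=T actual=N -> ctr[0]=2
Ev 3: PC=0 idx=0 pred=T actual=N -> ctr[0]=1
Ev 4: PC=6 idx=0 pred=N actual=T -> ctr[0]=2
Ev 5: PC=6 idx=0 pred=T actual=N -> ctr[0]=1
Ev 6: PC=6 idx=0 pred=N actual=T -> ctr[0]=2
Ev 7: PC=6 idx=0 pred=T actual=N -> ctr[0]=1
Ev 8: PC=6 idx=0 pred=N actual=N -> ctr[0]=0
Ev 9: PC=6 idx=0 pred=N actual=T -> ctr[0]=1
Ev 10: PC=0 idx=0 pred=N actual=N -> ctr[0]=0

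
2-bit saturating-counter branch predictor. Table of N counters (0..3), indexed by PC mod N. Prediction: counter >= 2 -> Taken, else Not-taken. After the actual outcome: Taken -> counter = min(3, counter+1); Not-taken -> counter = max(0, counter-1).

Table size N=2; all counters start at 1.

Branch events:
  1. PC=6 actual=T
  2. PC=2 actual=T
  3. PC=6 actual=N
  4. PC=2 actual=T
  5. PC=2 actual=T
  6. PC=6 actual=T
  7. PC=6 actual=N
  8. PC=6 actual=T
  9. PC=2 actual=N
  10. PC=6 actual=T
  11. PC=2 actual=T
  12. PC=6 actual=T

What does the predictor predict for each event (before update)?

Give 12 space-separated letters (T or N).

Ev 1: PC=6 idx=0 pred=N actual=T -> ctr[0]=2
Ev 2: PC=2 idx=0 pred=T actual=T -> ctr[0]=3
Ev 3: PC=6 idx=0 pred=T actual=N -> ctr[0]=2
Ev 4: PC=2 idx=0 pred=T actual=T -> ctr[0]=3
Ev 5: PC=2 idx=0 pred=T actual=T -> ctr[0]=3
Ev 6: PC=6 idx=0 pred=T actual=T -> ctr[0]=3
Ev 7: PC=6 idx=0 pred=T actual=N -> ctr[0]=2
Ev 8: PC=6 idx=0 pred=T actual=T -> ctr[0]=3
Ev 9: PC=2 idx=0 pred=T actual=N -> ctr[0]=2
Ev 10: PC=6 idx=0 pred=T actual=T -> ctr[0]=3
Ev 11: PC=2 idx=0 pred=T actual=T -> ctr[0]=3
Ev 12: PC=6 idx=0 pred=T actual=T -> ctr[0]=3

Answer: N T T T T T T T T T T T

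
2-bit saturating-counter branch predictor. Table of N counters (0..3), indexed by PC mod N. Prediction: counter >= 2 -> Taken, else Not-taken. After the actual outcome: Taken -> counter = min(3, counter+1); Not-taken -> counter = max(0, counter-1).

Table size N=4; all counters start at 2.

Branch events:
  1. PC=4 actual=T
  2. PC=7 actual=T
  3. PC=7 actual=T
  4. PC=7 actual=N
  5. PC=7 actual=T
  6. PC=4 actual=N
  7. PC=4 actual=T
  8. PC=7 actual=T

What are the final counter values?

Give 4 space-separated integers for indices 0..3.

Answer: 3 2 2 3

Derivation:
Ev 1: PC=4 idx=0 pred=T actual=T -> ctr[0]=3
Ev 2: PC=7 idx=3 pred=T actual=T -> ctr[3]=3
Ev 3: PC=7 idx=3 pred=T actual=T -> ctr[3]=3
Ev 4: PC=7 idx=3 pred=T actual=N -> ctr[3]=2
Ev 5: PC=7 idx=3 pred=T actual=T -> ctr[3]=3
Ev 6: PC=4 idx=0 pred=T actual=N -> ctr[0]=2
Ev 7: PC=4 idx=0 pred=T actual=T -> ctr[0]=3
Ev 8: PC=7 idx=3 pred=T actual=T -> ctr[3]=3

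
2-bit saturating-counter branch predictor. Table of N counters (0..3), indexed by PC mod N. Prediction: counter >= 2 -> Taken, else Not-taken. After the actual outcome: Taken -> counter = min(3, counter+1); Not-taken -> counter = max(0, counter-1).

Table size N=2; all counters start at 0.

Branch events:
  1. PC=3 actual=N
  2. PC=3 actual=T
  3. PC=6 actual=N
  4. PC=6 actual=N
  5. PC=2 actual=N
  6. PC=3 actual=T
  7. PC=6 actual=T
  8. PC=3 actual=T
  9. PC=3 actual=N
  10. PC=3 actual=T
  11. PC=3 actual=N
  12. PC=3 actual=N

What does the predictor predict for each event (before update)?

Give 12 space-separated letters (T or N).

Ev 1: PC=3 idx=1 pred=N actual=N -> ctr[1]=0
Ev 2: PC=3 idx=1 pred=N actual=T -> ctr[1]=1
Ev 3: PC=6 idx=0 pred=N actual=N -> ctr[0]=0
Ev 4: PC=6 idx=0 pred=N actual=N -> ctr[0]=0
Ev 5: PC=2 idx=0 pred=N actual=N -> ctr[0]=0
Ev 6: PC=3 idx=1 pred=N actual=T -> ctr[1]=2
Ev 7: PC=6 idx=0 pred=N actual=T -> ctr[0]=1
Ev 8: PC=3 idx=1 pred=T actual=T -> ctr[1]=3
Ev 9: PC=3 idx=1 pred=T actual=N -> ctr[1]=2
Ev 10: PC=3 idx=1 pred=T actual=T -> ctr[1]=3
Ev 11: PC=3 idx=1 pred=T actual=N -> ctr[1]=2
Ev 12: PC=3 idx=1 pred=T actual=N -> ctr[1]=1

Answer: N N N N N N N T T T T T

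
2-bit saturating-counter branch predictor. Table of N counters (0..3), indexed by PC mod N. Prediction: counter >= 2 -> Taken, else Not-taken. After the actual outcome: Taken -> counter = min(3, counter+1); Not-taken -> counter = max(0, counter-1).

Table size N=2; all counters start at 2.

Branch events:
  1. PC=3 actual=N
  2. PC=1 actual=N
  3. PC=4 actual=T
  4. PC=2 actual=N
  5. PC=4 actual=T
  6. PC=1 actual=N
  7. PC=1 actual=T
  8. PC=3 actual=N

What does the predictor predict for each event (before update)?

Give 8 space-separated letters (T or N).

Answer: T N T T T N N N

Derivation:
Ev 1: PC=3 idx=1 pred=T actual=N -> ctr[1]=1
Ev 2: PC=1 idx=1 pred=N actual=N -> ctr[1]=0
Ev 3: PC=4 idx=0 pred=T actual=T -> ctr[0]=3
Ev 4: PC=2 idx=0 pred=T actual=N -> ctr[0]=2
Ev 5: PC=4 idx=0 pred=T actual=T -> ctr[0]=3
Ev 6: PC=1 idx=1 pred=N actual=N -> ctr[1]=0
Ev 7: PC=1 idx=1 pred=N actual=T -> ctr[1]=1
Ev 8: PC=3 idx=1 pred=N actual=N -> ctr[1]=0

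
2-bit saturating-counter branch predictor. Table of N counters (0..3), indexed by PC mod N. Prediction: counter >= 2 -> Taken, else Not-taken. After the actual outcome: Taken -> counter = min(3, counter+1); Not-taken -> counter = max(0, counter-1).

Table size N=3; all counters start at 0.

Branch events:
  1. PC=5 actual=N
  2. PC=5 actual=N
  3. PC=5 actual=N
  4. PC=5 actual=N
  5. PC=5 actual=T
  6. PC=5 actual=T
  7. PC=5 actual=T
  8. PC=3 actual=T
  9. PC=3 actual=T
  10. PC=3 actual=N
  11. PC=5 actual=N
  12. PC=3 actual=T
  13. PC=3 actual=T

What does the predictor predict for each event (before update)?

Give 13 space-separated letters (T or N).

Ev 1: PC=5 idx=2 pred=N actual=N -> ctr[2]=0
Ev 2: PC=5 idx=2 pred=N actual=N -> ctr[2]=0
Ev 3: PC=5 idx=2 pred=N actual=N -> ctr[2]=0
Ev 4: PC=5 idx=2 pred=N actual=N -> ctr[2]=0
Ev 5: PC=5 idx=2 pred=N actual=T -> ctr[2]=1
Ev 6: PC=5 idx=2 pred=N actual=T -> ctr[2]=2
Ev 7: PC=5 idx=2 pred=T actual=T -> ctr[2]=3
Ev 8: PC=3 idx=0 pred=N actual=T -> ctr[0]=1
Ev 9: PC=3 idx=0 pred=N actual=T -> ctr[0]=2
Ev 10: PC=3 idx=0 pred=T actual=N -> ctr[0]=1
Ev 11: PC=5 idx=2 pred=T actual=N -> ctr[2]=2
Ev 12: PC=3 idx=0 pred=N actual=T -> ctr[0]=2
Ev 13: PC=3 idx=0 pred=T actual=T -> ctr[0]=3

Answer: N N N N N N T N N T T N T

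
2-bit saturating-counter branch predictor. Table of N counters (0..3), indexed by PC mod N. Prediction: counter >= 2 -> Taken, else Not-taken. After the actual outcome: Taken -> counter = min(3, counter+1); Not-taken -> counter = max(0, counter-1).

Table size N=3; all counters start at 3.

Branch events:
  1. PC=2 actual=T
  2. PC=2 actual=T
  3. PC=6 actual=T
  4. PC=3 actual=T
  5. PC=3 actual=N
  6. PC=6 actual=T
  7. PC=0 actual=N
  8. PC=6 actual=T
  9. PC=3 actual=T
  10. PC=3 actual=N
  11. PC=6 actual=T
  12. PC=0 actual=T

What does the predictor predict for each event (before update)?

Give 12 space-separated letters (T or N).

Ev 1: PC=2 idx=2 pred=T actual=T -> ctr[2]=3
Ev 2: PC=2 idx=2 pred=T actual=T -> ctr[2]=3
Ev 3: PC=6 idx=0 pred=T actual=T -> ctr[0]=3
Ev 4: PC=3 idx=0 pred=T actual=T -> ctr[0]=3
Ev 5: PC=3 idx=0 pred=T actual=N -> ctr[0]=2
Ev 6: PC=6 idx=0 pred=T actual=T -> ctr[0]=3
Ev 7: PC=0 idx=0 pred=T actual=N -> ctr[0]=2
Ev 8: PC=6 idx=0 pred=T actual=T -> ctr[0]=3
Ev 9: PC=3 idx=0 pred=T actual=T -> ctr[0]=3
Ev 10: PC=3 idx=0 pred=T actual=N -> ctr[0]=2
Ev 11: PC=6 idx=0 pred=T actual=T -> ctr[0]=3
Ev 12: PC=0 idx=0 pred=T actual=T -> ctr[0]=3

Answer: T T T T T T T T T T T T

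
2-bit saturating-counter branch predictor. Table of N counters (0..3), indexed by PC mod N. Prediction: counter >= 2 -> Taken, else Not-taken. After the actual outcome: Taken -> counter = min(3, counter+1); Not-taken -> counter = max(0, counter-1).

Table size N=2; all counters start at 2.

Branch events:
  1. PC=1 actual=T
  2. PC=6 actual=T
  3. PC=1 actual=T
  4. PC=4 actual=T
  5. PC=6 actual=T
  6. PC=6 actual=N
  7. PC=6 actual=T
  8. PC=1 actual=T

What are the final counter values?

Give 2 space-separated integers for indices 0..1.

Answer: 3 3

Derivation:
Ev 1: PC=1 idx=1 pred=T actual=T -> ctr[1]=3
Ev 2: PC=6 idx=0 pred=T actual=T -> ctr[0]=3
Ev 3: PC=1 idx=1 pred=T actual=T -> ctr[1]=3
Ev 4: PC=4 idx=0 pred=T actual=T -> ctr[0]=3
Ev 5: PC=6 idx=0 pred=T actual=T -> ctr[0]=3
Ev 6: PC=6 idx=0 pred=T actual=N -> ctr[0]=2
Ev 7: PC=6 idx=0 pred=T actual=T -> ctr[0]=3
Ev 8: PC=1 idx=1 pred=T actual=T -> ctr[1]=3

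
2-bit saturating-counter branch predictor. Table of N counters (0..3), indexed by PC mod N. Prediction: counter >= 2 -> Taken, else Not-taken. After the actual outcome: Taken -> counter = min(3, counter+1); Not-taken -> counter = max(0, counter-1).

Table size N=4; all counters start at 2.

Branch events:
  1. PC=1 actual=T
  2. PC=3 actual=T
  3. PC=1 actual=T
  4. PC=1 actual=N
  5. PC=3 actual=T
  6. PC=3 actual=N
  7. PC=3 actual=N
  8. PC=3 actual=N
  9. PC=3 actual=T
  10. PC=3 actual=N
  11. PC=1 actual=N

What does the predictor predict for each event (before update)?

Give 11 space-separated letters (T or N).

Answer: T T T T T T T N N N T

Derivation:
Ev 1: PC=1 idx=1 pred=T actual=T -> ctr[1]=3
Ev 2: PC=3 idx=3 pred=T actual=T -> ctr[3]=3
Ev 3: PC=1 idx=1 pred=T actual=T -> ctr[1]=3
Ev 4: PC=1 idx=1 pred=T actual=N -> ctr[1]=2
Ev 5: PC=3 idx=3 pred=T actual=T -> ctr[3]=3
Ev 6: PC=3 idx=3 pred=T actual=N -> ctr[3]=2
Ev 7: PC=3 idx=3 pred=T actual=N -> ctr[3]=1
Ev 8: PC=3 idx=3 pred=N actual=N -> ctr[3]=0
Ev 9: PC=3 idx=3 pred=N actual=T -> ctr[3]=1
Ev 10: PC=3 idx=3 pred=N actual=N -> ctr[3]=0
Ev 11: PC=1 idx=1 pred=T actual=N -> ctr[1]=1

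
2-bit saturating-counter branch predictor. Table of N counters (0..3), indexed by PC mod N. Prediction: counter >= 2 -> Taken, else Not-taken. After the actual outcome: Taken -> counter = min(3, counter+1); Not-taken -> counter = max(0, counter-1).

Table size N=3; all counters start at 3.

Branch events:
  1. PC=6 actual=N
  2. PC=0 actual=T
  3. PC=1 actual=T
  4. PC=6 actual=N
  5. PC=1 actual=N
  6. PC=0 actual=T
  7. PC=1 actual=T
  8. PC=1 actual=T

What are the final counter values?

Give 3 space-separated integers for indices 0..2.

Answer: 3 3 3

Derivation:
Ev 1: PC=6 idx=0 pred=T actual=N -> ctr[0]=2
Ev 2: PC=0 idx=0 pred=T actual=T -> ctr[0]=3
Ev 3: PC=1 idx=1 pred=T actual=T -> ctr[1]=3
Ev 4: PC=6 idx=0 pred=T actual=N -> ctr[0]=2
Ev 5: PC=1 idx=1 pred=T actual=N -> ctr[1]=2
Ev 6: PC=0 idx=0 pred=T actual=T -> ctr[0]=3
Ev 7: PC=1 idx=1 pred=T actual=T -> ctr[1]=3
Ev 8: PC=1 idx=1 pred=T actual=T -> ctr[1]=3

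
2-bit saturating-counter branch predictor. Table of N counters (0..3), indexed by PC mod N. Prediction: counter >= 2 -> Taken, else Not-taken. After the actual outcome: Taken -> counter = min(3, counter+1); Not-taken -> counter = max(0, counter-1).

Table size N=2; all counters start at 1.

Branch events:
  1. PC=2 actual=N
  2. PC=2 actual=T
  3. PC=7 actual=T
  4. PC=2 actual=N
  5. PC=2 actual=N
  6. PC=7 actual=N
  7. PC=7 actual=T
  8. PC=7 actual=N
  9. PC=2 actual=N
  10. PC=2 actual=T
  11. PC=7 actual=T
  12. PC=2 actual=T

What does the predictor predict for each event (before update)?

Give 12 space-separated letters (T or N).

Answer: N N N N N T N T N N N N

Derivation:
Ev 1: PC=2 idx=0 pred=N actual=N -> ctr[0]=0
Ev 2: PC=2 idx=0 pred=N actual=T -> ctr[0]=1
Ev 3: PC=7 idx=1 pred=N actual=T -> ctr[1]=2
Ev 4: PC=2 idx=0 pred=N actual=N -> ctr[0]=0
Ev 5: PC=2 idx=0 pred=N actual=N -> ctr[0]=0
Ev 6: PC=7 idx=1 pred=T actual=N -> ctr[1]=1
Ev 7: PC=7 idx=1 pred=N actual=T -> ctr[1]=2
Ev 8: PC=7 idx=1 pred=T actual=N -> ctr[1]=1
Ev 9: PC=2 idx=0 pred=N actual=N -> ctr[0]=0
Ev 10: PC=2 idx=0 pred=N actual=T -> ctr[0]=1
Ev 11: PC=7 idx=1 pred=N actual=T -> ctr[1]=2
Ev 12: PC=2 idx=0 pred=N actual=T -> ctr[0]=2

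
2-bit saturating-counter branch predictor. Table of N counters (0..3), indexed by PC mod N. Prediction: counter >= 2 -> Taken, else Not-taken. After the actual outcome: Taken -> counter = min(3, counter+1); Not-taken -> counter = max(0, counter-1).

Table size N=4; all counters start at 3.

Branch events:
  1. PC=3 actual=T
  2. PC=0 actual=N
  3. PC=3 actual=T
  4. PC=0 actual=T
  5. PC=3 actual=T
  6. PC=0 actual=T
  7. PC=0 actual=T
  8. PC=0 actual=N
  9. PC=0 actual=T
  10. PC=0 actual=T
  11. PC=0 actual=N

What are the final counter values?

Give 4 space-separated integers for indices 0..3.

Ev 1: PC=3 idx=3 pred=T actual=T -> ctr[3]=3
Ev 2: PC=0 idx=0 pred=T actual=N -> ctr[0]=2
Ev 3: PC=3 idx=3 pred=T actual=T -> ctr[3]=3
Ev 4: PC=0 idx=0 pred=T actual=T -> ctr[0]=3
Ev 5: PC=3 idx=3 pred=T actual=T -> ctr[3]=3
Ev 6: PC=0 idx=0 pred=T actual=T -> ctr[0]=3
Ev 7: PC=0 idx=0 pred=T actual=T -> ctr[0]=3
Ev 8: PC=0 idx=0 pred=T actual=N -> ctr[0]=2
Ev 9: PC=0 idx=0 pred=T actual=T -> ctr[0]=3
Ev 10: PC=0 idx=0 pred=T actual=T -> ctr[0]=3
Ev 11: PC=0 idx=0 pred=T actual=N -> ctr[0]=2

Answer: 2 3 3 3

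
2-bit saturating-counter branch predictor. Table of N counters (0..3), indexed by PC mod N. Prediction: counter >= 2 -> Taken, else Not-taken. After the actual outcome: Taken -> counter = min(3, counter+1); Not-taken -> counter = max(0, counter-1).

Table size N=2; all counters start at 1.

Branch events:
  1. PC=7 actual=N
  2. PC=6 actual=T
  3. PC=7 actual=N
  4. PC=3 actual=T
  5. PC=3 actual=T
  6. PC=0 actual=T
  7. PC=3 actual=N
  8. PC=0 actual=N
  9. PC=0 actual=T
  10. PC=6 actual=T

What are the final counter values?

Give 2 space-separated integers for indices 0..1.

Ev 1: PC=7 idx=1 pred=N actual=N -> ctr[1]=0
Ev 2: PC=6 idx=0 pred=N actual=T -> ctr[0]=2
Ev 3: PC=7 idx=1 pred=N actual=N -> ctr[1]=0
Ev 4: PC=3 idx=1 pred=N actual=T -> ctr[1]=1
Ev 5: PC=3 idx=1 pred=N actual=T -> ctr[1]=2
Ev 6: PC=0 idx=0 pred=T actual=T -> ctr[0]=3
Ev 7: PC=3 idx=1 pred=T actual=N -> ctr[1]=1
Ev 8: PC=0 idx=0 pred=T actual=N -> ctr[0]=2
Ev 9: PC=0 idx=0 pred=T actual=T -> ctr[0]=3
Ev 10: PC=6 idx=0 pred=T actual=T -> ctr[0]=3

Answer: 3 1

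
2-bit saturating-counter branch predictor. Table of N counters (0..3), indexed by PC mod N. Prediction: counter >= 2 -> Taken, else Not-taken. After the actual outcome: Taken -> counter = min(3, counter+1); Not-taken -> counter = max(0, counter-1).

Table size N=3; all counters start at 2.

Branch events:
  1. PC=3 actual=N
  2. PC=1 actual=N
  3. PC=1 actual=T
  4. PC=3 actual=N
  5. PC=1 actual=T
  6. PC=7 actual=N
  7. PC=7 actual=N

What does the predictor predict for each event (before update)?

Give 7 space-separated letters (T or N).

Ev 1: PC=3 idx=0 pred=T actual=N -> ctr[0]=1
Ev 2: PC=1 idx=1 pred=T actual=N -> ctr[1]=1
Ev 3: PC=1 idx=1 pred=N actual=T -> ctr[1]=2
Ev 4: PC=3 idx=0 pred=N actual=N -> ctr[0]=0
Ev 5: PC=1 idx=1 pred=T actual=T -> ctr[1]=3
Ev 6: PC=7 idx=1 pred=T actual=N -> ctr[1]=2
Ev 7: PC=7 idx=1 pred=T actual=N -> ctr[1]=1

Answer: T T N N T T T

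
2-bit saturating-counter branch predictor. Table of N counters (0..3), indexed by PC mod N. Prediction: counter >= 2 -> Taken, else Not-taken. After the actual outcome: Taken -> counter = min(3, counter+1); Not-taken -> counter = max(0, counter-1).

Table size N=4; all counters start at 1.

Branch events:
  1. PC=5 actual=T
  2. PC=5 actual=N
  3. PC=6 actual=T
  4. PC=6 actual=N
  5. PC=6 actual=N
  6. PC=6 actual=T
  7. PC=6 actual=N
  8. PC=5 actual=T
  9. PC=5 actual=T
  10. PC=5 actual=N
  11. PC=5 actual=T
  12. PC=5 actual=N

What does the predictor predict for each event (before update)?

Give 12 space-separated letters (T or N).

Answer: N T N T N N N N T T T T

Derivation:
Ev 1: PC=5 idx=1 pred=N actual=T -> ctr[1]=2
Ev 2: PC=5 idx=1 pred=T actual=N -> ctr[1]=1
Ev 3: PC=6 idx=2 pred=N actual=T -> ctr[2]=2
Ev 4: PC=6 idx=2 pred=T actual=N -> ctr[2]=1
Ev 5: PC=6 idx=2 pred=N actual=N -> ctr[2]=0
Ev 6: PC=6 idx=2 pred=N actual=T -> ctr[2]=1
Ev 7: PC=6 idx=2 pred=N actual=N -> ctr[2]=0
Ev 8: PC=5 idx=1 pred=N actual=T -> ctr[1]=2
Ev 9: PC=5 idx=1 pred=T actual=T -> ctr[1]=3
Ev 10: PC=5 idx=1 pred=T actual=N -> ctr[1]=2
Ev 11: PC=5 idx=1 pred=T actual=T -> ctr[1]=3
Ev 12: PC=5 idx=1 pred=T actual=N -> ctr[1]=2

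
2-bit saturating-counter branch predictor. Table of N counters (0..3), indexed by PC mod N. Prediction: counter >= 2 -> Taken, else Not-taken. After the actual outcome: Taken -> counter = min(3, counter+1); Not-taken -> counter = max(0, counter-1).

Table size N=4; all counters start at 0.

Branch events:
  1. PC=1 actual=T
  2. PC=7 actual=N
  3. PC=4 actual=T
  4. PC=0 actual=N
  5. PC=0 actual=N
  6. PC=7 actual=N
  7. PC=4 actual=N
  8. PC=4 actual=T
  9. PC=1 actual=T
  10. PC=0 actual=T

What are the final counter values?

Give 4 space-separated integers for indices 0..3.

Answer: 2 2 0 0

Derivation:
Ev 1: PC=1 idx=1 pred=N actual=T -> ctr[1]=1
Ev 2: PC=7 idx=3 pred=N actual=N -> ctr[3]=0
Ev 3: PC=4 idx=0 pred=N actual=T -> ctr[0]=1
Ev 4: PC=0 idx=0 pred=N actual=N -> ctr[0]=0
Ev 5: PC=0 idx=0 pred=N actual=N -> ctr[0]=0
Ev 6: PC=7 idx=3 pred=N actual=N -> ctr[3]=0
Ev 7: PC=4 idx=0 pred=N actual=N -> ctr[0]=0
Ev 8: PC=4 idx=0 pred=N actual=T -> ctr[0]=1
Ev 9: PC=1 idx=1 pred=N actual=T -> ctr[1]=2
Ev 10: PC=0 idx=0 pred=N actual=T -> ctr[0]=2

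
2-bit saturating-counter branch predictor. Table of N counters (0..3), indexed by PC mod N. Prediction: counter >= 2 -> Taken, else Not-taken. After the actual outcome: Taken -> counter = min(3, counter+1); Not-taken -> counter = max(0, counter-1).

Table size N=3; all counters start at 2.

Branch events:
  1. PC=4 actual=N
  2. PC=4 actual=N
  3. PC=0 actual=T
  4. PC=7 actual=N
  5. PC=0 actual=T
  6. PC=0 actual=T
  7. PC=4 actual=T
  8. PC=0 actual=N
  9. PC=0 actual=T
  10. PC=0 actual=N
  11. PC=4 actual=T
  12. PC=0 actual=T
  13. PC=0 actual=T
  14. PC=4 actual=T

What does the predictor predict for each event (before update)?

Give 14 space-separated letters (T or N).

Answer: T N T N T T N T T T N T T T

Derivation:
Ev 1: PC=4 idx=1 pred=T actual=N -> ctr[1]=1
Ev 2: PC=4 idx=1 pred=N actual=N -> ctr[1]=0
Ev 3: PC=0 idx=0 pred=T actual=T -> ctr[0]=3
Ev 4: PC=7 idx=1 pred=N actual=N -> ctr[1]=0
Ev 5: PC=0 idx=0 pred=T actual=T -> ctr[0]=3
Ev 6: PC=0 idx=0 pred=T actual=T -> ctr[0]=3
Ev 7: PC=4 idx=1 pred=N actual=T -> ctr[1]=1
Ev 8: PC=0 idx=0 pred=T actual=N -> ctr[0]=2
Ev 9: PC=0 idx=0 pred=T actual=T -> ctr[0]=3
Ev 10: PC=0 idx=0 pred=T actual=N -> ctr[0]=2
Ev 11: PC=4 idx=1 pred=N actual=T -> ctr[1]=2
Ev 12: PC=0 idx=0 pred=T actual=T -> ctr[0]=3
Ev 13: PC=0 idx=0 pred=T actual=T -> ctr[0]=3
Ev 14: PC=4 idx=1 pred=T actual=T -> ctr[1]=3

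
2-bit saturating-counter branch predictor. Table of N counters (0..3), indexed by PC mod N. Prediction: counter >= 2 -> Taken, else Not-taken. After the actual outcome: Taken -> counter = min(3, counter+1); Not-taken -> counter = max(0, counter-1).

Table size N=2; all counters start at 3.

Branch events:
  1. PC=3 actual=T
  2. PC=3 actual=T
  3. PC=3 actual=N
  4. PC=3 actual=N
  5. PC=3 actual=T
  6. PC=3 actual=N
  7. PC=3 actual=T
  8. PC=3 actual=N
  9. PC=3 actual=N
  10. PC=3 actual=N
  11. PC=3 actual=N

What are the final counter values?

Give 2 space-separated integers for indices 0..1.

Answer: 3 0

Derivation:
Ev 1: PC=3 idx=1 pred=T actual=T -> ctr[1]=3
Ev 2: PC=3 idx=1 pred=T actual=T -> ctr[1]=3
Ev 3: PC=3 idx=1 pred=T actual=N -> ctr[1]=2
Ev 4: PC=3 idx=1 pred=T actual=N -> ctr[1]=1
Ev 5: PC=3 idx=1 pred=N actual=T -> ctr[1]=2
Ev 6: PC=3 idx=1 pred=T actual=N -> ctr[1]=1
Ev 7: PC=3 idx=1 pred=N actual=T -> ctr[1]=2
Ev 8: PC=3 idx=1 pred=T actual=N -> ctr[1]=1
Ev 9: PC=3 idx=1 pred=N actual=N -> ctr[1]=0
Ev 10: PC=3 idx=1 pred=N actual=N -> ctr[1]=0
Ev 11: PC=3 idx=1 pred=N actual=N -> ctr[1]=0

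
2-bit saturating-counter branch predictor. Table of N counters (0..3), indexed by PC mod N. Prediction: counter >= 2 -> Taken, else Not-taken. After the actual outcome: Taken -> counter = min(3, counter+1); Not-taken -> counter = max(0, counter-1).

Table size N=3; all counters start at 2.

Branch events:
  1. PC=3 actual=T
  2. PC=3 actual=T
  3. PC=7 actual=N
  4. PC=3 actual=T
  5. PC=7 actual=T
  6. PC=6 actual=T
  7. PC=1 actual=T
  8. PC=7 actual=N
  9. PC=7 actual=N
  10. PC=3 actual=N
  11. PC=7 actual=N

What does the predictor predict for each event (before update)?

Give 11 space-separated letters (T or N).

Ev 1: PC=3 idx=0 pred=T actual=T -> ctr[0]=3
Ev 2: PC=3 idx=0 pred=T actual=T -> ctr[0]=3
Ev 3: PC=7 idx=1 pred=T actual=N -> ctr[1]=1
Ev 4: PC=3 idx=0 pred=T actual=T -> ctr[0]=3
Ev 5: PC=7 idx=1 pred=N actual=T -> ctr[1]=2
Ev 6: PC=6 idx=0 pred=T actual=T -> ctr[0]=3
Ev 7: PC=1 idx=1 pred=T actual=T -> ctr[1]=3
Ev 8: PC=7 idx=1 pred=T actual=N -> ctr[1]=2
Ev 9: PC=7 idx=1 pred=T actual=N -> ctr[1]=1
Ev 10: PC=3 idx=0 pred=T actual=N -> ctr[0]=2
Ev 11: PC=7 idx=1 pred=N actual=N -> ctr[1]=0

Answer: T T T T N T T T T T N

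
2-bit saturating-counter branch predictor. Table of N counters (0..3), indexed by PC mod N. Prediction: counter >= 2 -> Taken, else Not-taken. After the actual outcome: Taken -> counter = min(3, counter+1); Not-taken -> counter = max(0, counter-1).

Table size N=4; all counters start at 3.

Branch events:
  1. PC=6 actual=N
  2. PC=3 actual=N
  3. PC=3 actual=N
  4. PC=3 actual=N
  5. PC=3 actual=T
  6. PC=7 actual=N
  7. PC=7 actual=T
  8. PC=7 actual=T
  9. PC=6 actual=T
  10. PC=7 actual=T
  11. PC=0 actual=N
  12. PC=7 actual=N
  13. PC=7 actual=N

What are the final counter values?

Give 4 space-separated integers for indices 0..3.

Answer: 2 3 3 1

Derivation:
Ev 1: PC=6 idx=2 pred=T actual=N -> ctr[2]=2
Ev 2: PC=3 idx=3 pred=T actual=N -> ctr[3]=2
Ev 3: PC=3 idx=3 pred=T actual=N -> ctr[3]=1
Ev 4: PC=3 idx=3 pred=N actual=N -> ctr[3]=0
Ev 5: PC=3 idx=3 pred=N actual=T -> ctr[3]=1
Ev 6: PC=7 idx=3 pred=N actual=N -> ctr[3]=0
Ev 7: PC=7 idx=3 pred=N actual=T -> ctr[3]=1
Ev 8: PC=7 idx=3 pred=N actual=T -> ctr[3]=2
Ev 9: PC=6 idx=2 pred=T actual=T -> ctr[2]=3
Ev 10: PC=7 idx=3 pred=T actual=T -> ctr[3]=3
Ev 11: PC=0 idx=0 pred=T actual=N -> ctr[0]=2
Ev 12: PC=7 idx=3 pred=T actual=N -> ctr[3]=2
Ev 13: PC=7 idx=3 pred=T actual=N -> ctr[3]=1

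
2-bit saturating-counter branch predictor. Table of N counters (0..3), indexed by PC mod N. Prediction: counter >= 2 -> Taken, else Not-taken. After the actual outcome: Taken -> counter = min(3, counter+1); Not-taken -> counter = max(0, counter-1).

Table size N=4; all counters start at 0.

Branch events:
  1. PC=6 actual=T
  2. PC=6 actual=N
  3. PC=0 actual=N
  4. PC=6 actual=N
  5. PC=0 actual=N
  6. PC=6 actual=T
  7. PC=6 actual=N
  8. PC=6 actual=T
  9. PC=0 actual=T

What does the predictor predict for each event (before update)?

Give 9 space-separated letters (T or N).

Answer: N N N N N N N N N

Derivation:
Ev 1: PC=6 idx=2 pred=N actual=T -> ctr[2]=1
Ev 2: PC=6 idx=2 pred=N actual=N -> ctr[2]=0
Ev 3: PC=0 idx=0 pred=N actual=N -> ctr[0]=0
Ev 4: PC=6 idx=2 pred=N actual=N -> ctr[2]=0
Ev 5: PC=0 idx=0 pred=N actual=N -> ctr[0]=0
Ev 6: PC=6 idx=2 pred=N actual=T -> ctr[2]=1
Ev 7: PC=6 idx=2 pred=N actual=N -> ctr[2]=0
Ev 8: PC=6 idx=2 pred=N actual=T -> ctr[2]=1
Ev 9: PC=0 idx=0 pred=N actual=T -> ctr[0]=1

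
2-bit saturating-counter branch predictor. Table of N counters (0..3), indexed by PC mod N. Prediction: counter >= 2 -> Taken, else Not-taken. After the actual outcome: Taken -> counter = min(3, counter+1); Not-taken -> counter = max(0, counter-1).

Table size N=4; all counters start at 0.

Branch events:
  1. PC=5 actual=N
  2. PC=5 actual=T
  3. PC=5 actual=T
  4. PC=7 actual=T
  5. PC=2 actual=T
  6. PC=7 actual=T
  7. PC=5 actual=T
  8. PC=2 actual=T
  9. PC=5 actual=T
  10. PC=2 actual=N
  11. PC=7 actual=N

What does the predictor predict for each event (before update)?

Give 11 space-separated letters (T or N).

Answer: N N N N N N T N T T T

Derivation:
Ev 1: PC=5 idx=1 pred=N actual=N -> ctr[1]=0
Ev 2: PC=5 idx=1 pred=N actual=T -> ctr[1]=1
Ev 3: PC=5 idx=1 pred=N actual=T -> ctr[1]=2
Ev 4: PC=7 idx=3 pred=N actual=T -> ctr[3]=1
Ev 5: PC=2 idx=2 pred=N actual=T -> ctr[2]=1
Ev 6: PC=7 idx=3 pred=N actual=T -> ctr[3]=2
Ev 7: PC=5 idx=1 pred=T actual=T -> ctr[1]=3
Ev 8: PC=2 idx=2 pred=N actual=T -> ctr[2]=2
Ev 9: PC=5 idx=1 pred=T actual=T -> ctr[1]=3
Ev 10: PC=2 idx=2 pred=T actual=N -> ctr[2]=1
Ev 11: PC=7 idx=3 pred=T actual=N -> ctr[3]=1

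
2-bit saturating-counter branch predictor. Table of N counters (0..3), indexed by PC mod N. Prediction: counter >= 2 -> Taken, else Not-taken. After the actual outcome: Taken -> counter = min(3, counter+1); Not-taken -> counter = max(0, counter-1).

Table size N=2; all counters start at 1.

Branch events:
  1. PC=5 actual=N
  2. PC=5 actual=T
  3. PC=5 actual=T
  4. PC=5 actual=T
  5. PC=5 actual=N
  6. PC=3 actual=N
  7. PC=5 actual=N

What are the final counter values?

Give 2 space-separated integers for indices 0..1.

Answer: 1 0

Derivation:
Ev 1: PC=5 idx=1 pred=N actual=N -> ctr[1]=0
Ev 2: PC=5 idx=1 pred=N actual=T -> ctr[1]=1
Ev 3: PC=5 idx=1 pred=N actual=T -> ctr[1]=2
Ev 4: PC=5 idx=1 pred=T actual=T -> ctr[1]=3
Ev 5: PC=5 idx=1 pred=T actual=N -> ctr[1]=2
Ev 6: PC=3 idx=1 pred=T actual=N -> ctr[1]=1
Ev 7: PC=5 idx=1 pred=N actual=N -> ctr[1]=0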